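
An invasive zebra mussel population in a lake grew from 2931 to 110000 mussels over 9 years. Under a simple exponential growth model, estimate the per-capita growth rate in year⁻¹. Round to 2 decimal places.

0.40 per year

From N(t) = N₀·e^(rt): e^(r·9) = 110000/2931 = 37.53.
r·9 = ln(37.53) = 3.6251, so r = 3.6251/9 = 0.40279.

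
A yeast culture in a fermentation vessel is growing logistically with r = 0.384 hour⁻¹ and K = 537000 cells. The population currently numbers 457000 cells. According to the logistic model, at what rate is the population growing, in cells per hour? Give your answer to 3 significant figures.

26100 cells per hour

dN/dt = rN(1 − N/K) = 0.384 × 457000 × (1 − 457000/537000).
1 − 457000/537000 = 0.14898; dN/dt = 0.384 × 457000 × 0.14898 = 26143.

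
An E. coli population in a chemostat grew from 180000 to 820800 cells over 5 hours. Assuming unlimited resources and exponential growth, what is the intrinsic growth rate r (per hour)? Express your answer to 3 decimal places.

From N(t) = N₀·e^(rt): e^(r·5) = 820800/180000 = 4.56.
r·5 = ln(4.56) = 1.5173, so r = 1.5173/5 = 0.30346.

0.303 per hour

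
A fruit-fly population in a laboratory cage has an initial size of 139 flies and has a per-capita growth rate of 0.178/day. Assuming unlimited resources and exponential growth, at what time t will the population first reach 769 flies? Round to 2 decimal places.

Set N₀·e^(rt) = 769: e^(0.178·t) = 769/139 = 5.5324.
0.178·t = ln(5.5324) = 1.7106, so t = 1.7106/0.178 = 9.6102.

9.61 days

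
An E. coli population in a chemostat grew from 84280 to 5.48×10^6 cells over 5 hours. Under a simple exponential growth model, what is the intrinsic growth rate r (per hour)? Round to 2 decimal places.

0.83 per hour

From N(t) = N₀·e^(rt): e^(r·5) = 5.48×10^6/84280 = 65.021.
r·5 = ln(65.021) = 4.1747, so r = 4.1747/5 = 0.83494.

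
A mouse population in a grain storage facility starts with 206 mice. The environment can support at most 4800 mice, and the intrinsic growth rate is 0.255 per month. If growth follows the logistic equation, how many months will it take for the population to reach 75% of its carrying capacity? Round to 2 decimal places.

A = (K − N₀)/N₀ = (4800 − 206)/206 = 22.301.
Solve 4800/(1 + 22.301·e^(−0.255t)) = 3600: 1 + 22.301·e^(−0.255t) = 1.3333, so e^(−0.255t) = 0.014947.
−0.255·t = ln(0.014947) = -4.2032, so t = 4.2032/0.255 = 16.483.

16.48 months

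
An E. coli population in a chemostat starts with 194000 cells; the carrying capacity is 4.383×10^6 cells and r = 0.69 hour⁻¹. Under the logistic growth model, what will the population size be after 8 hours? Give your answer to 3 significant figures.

4030000 cells

A = (K − N₀)/N₀ = (4.383×10^6 − 194000)/194000 = 21.593.
N(t) = K/(1 + A·e^(−rt)) = 4.383×10^6/(1 + 21.593×e^(−0.69×8)).
e^(−5.52) = 0.0040058; denominator = 1 + 21.593×0.0040058 = 1.0865.
N = 4.383×10^6/1.0865 = 4.034064×10^6.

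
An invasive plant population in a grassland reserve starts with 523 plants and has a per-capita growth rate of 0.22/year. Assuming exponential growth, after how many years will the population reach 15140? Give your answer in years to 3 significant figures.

Set N₀·e^(rt) = 15140: e^(0.22·t) = 15140/523 = 28.948.
0.22·t = ln(28.948) = 3.3655, so t = 3.3655/0.22 = 15.298.

15.3 years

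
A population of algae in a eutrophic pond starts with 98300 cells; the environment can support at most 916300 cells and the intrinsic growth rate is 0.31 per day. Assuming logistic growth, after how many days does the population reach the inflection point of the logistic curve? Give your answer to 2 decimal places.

Logistic growth is fastest at N = K/2 = 458150.
A = (K − N₀)/N₀ = 8.3215. Set K/(1 + A·e^(−rt)) = K/2 → A·e^(−rt) = 1.
e^(−0.31t) = 1/8.3215 = 0.120171, so t = ln(8.3215)/0.31 = 2.1188/0.31 = 6.835.

6.83 days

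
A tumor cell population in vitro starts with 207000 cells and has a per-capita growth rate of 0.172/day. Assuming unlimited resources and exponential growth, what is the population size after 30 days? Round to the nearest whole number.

N(t) = N₀·e^(rt) = 207000 × e^(0.172×30) = 207000 × e^5.16.
e^5.16 ≈ 174.16, so N ≈ 207000 × 174.16 = 3.605204×10^7.

36052042 cells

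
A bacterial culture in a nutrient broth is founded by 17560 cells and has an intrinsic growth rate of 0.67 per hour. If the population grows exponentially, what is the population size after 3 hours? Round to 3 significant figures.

131000 cells

N(t) = N₀·e^(rt) = 17560 × e^(0.67×3) = 17560 × e^2.01.
e^2.01 ≈ 7.4633, so N ≈ 17560 × 7.4633 = 131056.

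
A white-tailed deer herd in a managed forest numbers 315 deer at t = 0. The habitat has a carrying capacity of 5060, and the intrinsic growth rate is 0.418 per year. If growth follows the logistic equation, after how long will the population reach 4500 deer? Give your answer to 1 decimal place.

A = (K − N₀)/N₀ = (5060 − 315)/315 = 15.063.
Solve 5060/(1 + 15.063·e^(−0.418t)) = 4500: 1 + 15.063·e^(−0.418t) = 1.1244, so e^(−0.418t) = 0.00826133.
−0.418·t = ln(0.00826133) = -4.7962, so t = 4.7962/0.418 = 11.474.

11.5 years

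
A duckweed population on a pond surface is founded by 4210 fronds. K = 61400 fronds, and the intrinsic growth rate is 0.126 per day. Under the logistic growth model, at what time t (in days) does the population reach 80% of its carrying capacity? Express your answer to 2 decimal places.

A = (K − N₀)/N₀ = (61400 − 4210)/4210 = 13.584.
Solve 61400/(1 + 13.584·e^(−0.126t)) = 49120: 1 + 13.584·e^(−0.126t) = 1.25, so e^(−0.126t) = 0.0184036.
−0.126·t = ln(0.0184036) = -3.9952, so t = 3.9952/0.126 = 31.708.

31.71 days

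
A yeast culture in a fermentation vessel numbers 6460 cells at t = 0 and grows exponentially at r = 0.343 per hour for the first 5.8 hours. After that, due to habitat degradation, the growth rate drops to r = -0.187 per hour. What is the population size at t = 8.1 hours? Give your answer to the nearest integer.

Phase 1: N(5.8) = 6460·e^(0.343×5.8) = 6460·e^1.989 = 47230.
Phase 2 runs for 8.1 − 5.8 = 2.3 hours at r = -0.187.
N(8.1) = 47230·e^(-0.187×2.3) = 47230·e^-0.4301 = 30720.5.

30720 cells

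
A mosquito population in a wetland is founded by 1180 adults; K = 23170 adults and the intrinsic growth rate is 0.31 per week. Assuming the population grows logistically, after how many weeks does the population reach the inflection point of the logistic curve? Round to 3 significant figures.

Logistic growth is fastest at N = K/2 = 11585.
A = (K − N₀)/N₀ = 18.636. Set K/(1 + A·e^(−rt)) = K/2 → A·e^(−rt) = 1.
e^(−0.31t) = 1/18.636 = 0.0536608, so t = ln(18.636)/0.31 = 2.9251/0.31 = 9.4357.

9.44 weeks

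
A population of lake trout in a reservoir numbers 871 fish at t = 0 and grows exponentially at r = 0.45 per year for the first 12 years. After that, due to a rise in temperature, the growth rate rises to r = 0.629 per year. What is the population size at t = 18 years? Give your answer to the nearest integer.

8399158 fish

Phase 1: N(12) = 871·e^(0.45×12) = 871·e^5.4 = 192845.
Phase 2 runs for 18 − 12 = 6 years at r = 0.629.
N(18) = 192845·e^(0.629×6) = 192845·e^3.774 = 8.399158×10^6.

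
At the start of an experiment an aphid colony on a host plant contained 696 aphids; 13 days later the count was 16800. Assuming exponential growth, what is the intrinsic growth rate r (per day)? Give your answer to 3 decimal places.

0.245 per day

From N(t) = N₀·e^(rt): e^(r·13) = 16800/696 = 24.138.
r·13 = ln(24.138) = 3.1838, so r = 3.1838/13 = 0.24491.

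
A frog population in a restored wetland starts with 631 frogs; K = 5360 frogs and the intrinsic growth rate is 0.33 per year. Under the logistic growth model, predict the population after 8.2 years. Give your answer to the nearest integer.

A = (K − N₀)/N₀ = (5360 − 631)/631 = 7.4945.
N(t) = K/(1 + A·e^(−rt)) = 5360/(1 + 7.4945×e^(−0.33×8.2)).
e^(−2.706) = 0.066803; denominator = 1 + 7.4945×0.066803 = 1.5007.
N = 5360/1.5007 = 3571.77.

3572 frogs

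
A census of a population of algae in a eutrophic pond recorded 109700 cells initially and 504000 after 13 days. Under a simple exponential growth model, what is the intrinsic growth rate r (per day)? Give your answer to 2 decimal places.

From N(t) = N₀·e^(rt): e^(r·13) = 504000/109700 = 4.5943.
r·13 = ln(4.5943) = 1.5248, so r = 1.5248/13 = 0.11729.

0.12 per day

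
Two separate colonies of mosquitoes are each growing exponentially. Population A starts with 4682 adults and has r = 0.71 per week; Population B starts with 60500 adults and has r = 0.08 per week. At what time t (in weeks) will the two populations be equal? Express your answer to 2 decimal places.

Set 4682·e^(0.71t) = 60500·e^(0.08t).
e^((0.71 − 0.08)t) = 60500/4682 → e^(0.63·t) = 12.922.
0.63·t = ln(12.922) = 2.5589, so t = 2.5589/0.63 = 4.0618.

4.06 weeks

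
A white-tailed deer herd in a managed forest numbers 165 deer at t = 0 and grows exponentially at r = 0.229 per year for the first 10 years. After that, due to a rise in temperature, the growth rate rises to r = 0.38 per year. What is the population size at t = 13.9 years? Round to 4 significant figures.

7172 deer

Phase 1: N(10) = 165·e^(0.229×10) = 165·e^2.29 = 1629.36.
Phase 2 runs for 13.9 − 10 = 3.9 years at r = 0.38.
N(13.9) = 1629.36·e^(0.38×3.9) = 1629.36·e^1.482 = 7172.04.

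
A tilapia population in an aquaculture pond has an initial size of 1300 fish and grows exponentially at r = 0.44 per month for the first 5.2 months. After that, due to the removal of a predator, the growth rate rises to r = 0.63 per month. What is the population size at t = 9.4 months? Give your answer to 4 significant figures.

Phase 1: N(5.2) = 1300·e^(0.44×5.2) = 1300·e^2.288 = 12811.8.
Phase 2 runs for 9.4 − 5.2 = 4.2 months at r = 0.63.
N(9.4) = 12811.8·e^(0.63×4.2) = 12811.8·e^2.646 = 180614.

180600 fish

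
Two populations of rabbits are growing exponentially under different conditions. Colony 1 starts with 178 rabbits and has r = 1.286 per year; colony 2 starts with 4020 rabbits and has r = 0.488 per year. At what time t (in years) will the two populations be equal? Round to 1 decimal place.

3.9 years

Set 178·e^(1.286t) = 4020·e^(0.488t).
e^((1.286 − 0.488)t) = 4020/178 → e^(0.798·t) = 22.584.
0.798·t = ln(22.584) = 3.1173, so t = 3.1173/0.798 = 3.9063.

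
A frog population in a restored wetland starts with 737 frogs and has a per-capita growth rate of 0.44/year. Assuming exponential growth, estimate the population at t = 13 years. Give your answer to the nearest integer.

224715 frogs

N(t) = N₀·e^(rt) = 737 × e^(0.44×13) = 737 × e^5.72.
e^5.72 ≈ 304.9, so N ≈ 737 × 304.9 = 224715.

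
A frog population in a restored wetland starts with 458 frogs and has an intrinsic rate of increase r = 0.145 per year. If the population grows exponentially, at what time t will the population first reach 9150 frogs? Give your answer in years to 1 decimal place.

20.7 years

Set N₀·e^(rt) = 9150: e^(0.145·t) = 9150/458 = 19.978.
0.145·t = ln(19.978) = 2.9946, so t = 2.9946/0.145 = 20.653.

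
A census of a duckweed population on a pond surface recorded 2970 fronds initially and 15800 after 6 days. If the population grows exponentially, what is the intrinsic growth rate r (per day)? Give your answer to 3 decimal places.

0.279 per day

From N(t) = N₀·e^(rt): e^(r·6) = 15800/2970 = 5.3199.
r·6 = ln(5.3199) = 1.6714, so r = 1.6714/6 = 0.27857.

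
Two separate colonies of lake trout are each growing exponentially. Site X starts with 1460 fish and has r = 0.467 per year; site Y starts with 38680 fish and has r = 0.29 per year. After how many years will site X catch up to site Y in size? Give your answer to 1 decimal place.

Set 1460·e^(0.467t) = 38680·e^(0.29t).
e^((0.467 − 0.29)t) = 38680/1460 → e^(0.177·t) = 26.493.
0.177·t = ln(26.493) = 3.2769, so t = 3.2769/0.177 = 18.513.

18.5 years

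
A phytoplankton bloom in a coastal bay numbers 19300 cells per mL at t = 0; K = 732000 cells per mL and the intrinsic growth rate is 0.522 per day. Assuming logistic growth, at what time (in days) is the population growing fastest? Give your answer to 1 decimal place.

6.9 days

Logistic growth is fastest at N = K/2 = 366000.
A = (K − N₀)/N₀ = 36.927. Set K/(1 + A·e^(−rt)) = K/2 → A·e^(−rt) = 1.
e^(−0.522t) = 1/36.927 = 0.0270801, so t = ln(36.927)/0.522 = 3.609/0.522 = 6.9137.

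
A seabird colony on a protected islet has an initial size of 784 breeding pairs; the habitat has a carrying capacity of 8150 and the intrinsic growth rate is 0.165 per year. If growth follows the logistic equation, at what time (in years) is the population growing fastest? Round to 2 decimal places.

Logistic growth is fastest at N = K/2 = 4075.
A = (K − N₀)/N₀ = 9.3954. Set K/(1 + A·e^(−rt)) = K/2 → A·e^(−rt) = 1.
e^(−0.165t) = 1/9.3954 = 0.106435, so t = ln(9.3954)/0.165 = 2.2402/0.165 = 13.577.

13.58 years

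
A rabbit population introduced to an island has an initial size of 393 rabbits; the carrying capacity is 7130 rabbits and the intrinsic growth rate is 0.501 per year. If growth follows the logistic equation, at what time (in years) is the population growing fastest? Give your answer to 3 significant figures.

5.67 years

Logistic growth is fastest at N = K/2 = 3565.
A = (K − N₀)/N₀ = 17.142. Set K/(1 + A·e^(−rt)) = K/2 → A·e^(−rt) = 1.
e^(−0.501t) = 1/17.142 = 0.0583346, so t = ln(17.142)/0.501 = 2.8416/0.501 = 5.6718.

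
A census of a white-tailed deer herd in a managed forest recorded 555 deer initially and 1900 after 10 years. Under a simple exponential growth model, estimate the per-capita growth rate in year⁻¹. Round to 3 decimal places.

From N(t) = N₀·e^(rt): e^(r·10) = 1900/555 = 3.4234.
r·10 = ln(3.4234) = 1.2306, so r = 1.2306/10 = 0.12306.

0.123 per year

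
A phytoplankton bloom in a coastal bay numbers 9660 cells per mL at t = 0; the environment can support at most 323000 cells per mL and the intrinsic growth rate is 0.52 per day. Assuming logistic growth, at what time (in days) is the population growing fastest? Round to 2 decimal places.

Logistic growth is fastest at N = K/2 = 161500.
A = (K − N₀)/N₀ = 32.437. Set K/(1 + A·e^(−rt)) = K/2 → A·e^(−rt) = 1.
e^(−0.52t) = 1/32.437 = 0.0308291, so t = ln(32.437)/0.52 = 3.4793/0.52 = 6.691.

6.69 days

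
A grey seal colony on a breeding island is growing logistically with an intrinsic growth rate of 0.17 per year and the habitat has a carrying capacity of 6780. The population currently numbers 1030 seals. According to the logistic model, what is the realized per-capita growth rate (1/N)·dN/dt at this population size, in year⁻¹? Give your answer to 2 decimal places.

(1/N)·dN/dt = r(1 − N/K) = 0.17 × (1 − 1030/6780).
= 0.17 × 0.84808 = 0.14417.

0.14 per year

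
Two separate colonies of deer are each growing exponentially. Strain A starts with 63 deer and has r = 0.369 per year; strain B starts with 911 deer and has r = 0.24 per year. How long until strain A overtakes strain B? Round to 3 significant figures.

20.7 years

Set 63·e^(0.369t) = 911·e^(0.24t).
e^((0.369 − 0.24)t) = 911/63 → e^(0.129·t) = 14.46.
0.129·t = ln(14.46) = 2.6714, so t = 2.6714/0.129 = 20.709.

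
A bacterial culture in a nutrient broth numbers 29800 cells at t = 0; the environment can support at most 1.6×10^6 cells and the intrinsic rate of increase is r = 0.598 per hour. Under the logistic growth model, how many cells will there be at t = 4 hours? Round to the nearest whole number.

274988 cells

A = (K − N₀)/N₀ = (1.6×10^6 − 29800)/29800 = 52.691.
N(t) = K/(1 + A·e^(−rt)) = 1.6×10^6/(1 + 52.691×e^(−0.598×4)).
e^(−2.392) = 0.091447; denominator = 1 + 52.691×0.091447 = 5.8184.
N = 1.6×10^6/5.8184 = 274988.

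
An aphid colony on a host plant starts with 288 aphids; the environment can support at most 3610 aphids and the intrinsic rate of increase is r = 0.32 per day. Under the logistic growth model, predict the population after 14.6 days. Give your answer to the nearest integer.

3258 aphids

A = (K − N₀)/N₀ = (3610 − 288)/288 = 11.535.
N(t) = K/(1 + A·e^(−rt)) = 3610/(1 + 11.535×e^(−0.32×14.6)).
e^(−4.672) = 0.0093535; denominator = 1 + 11.535×0.0093535 = 1.1079.
N = 3610/1.1079 = 3258.44.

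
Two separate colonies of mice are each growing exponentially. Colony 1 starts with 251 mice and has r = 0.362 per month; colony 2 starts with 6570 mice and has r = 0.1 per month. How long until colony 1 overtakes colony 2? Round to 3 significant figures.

Set 251·e^(0.362t) = 6570·e^(0.1t).
e^((0.362 − 0.1)t) = 6570/251 → e^(0.262·t) = 26.175.
0.262·t = ln(26.175) = 3.2648, so t = 3.2648/0.262 = 12.461.

12.5 months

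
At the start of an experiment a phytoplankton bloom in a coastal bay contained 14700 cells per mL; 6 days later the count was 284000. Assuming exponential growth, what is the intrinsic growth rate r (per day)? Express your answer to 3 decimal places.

0.494 per day

From N(t) = N₀·e^(rt): e^(r·6) = 284000/14700 = 19.32.
r·6 = ln(19.32) = 2.9611, so r = 2.9611/6 = 0.49352.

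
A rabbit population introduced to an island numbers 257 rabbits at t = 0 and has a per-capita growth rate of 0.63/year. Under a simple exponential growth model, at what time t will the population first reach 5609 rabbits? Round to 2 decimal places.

Set N₀·e^(rt) = 5609: e^(0.63·t) = 5609/257 = 21.825.
0.63·t = ln(21.825) = 3.0831, so t = 3.0831/0.63 = 4.8937.

4.89 years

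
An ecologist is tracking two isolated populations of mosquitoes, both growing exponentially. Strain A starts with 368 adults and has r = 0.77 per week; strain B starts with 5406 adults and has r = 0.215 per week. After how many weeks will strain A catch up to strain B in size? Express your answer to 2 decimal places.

4.84 weeks

Set 368·e^(0.77t) = 5406·e^(0.215t).
e^((0.77 − 0.215)t) = 5406/368 → e^(0.555·t) = 14.69.
0.555·t = ln(14.69) = 2.6872, so t = 2.6872/0.555 = 4.8418.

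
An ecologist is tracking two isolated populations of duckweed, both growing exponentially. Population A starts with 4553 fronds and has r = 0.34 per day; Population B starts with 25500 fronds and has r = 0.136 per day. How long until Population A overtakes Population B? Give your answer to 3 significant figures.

Set 4553·e^(0.34t) = 25500·e^(0.136t).
e^((0.34 − 0.136)t) = 25500/4553 → e^(0.204·t) = 5.6007.
0.204·t = ln(5.6007) = 1.7229, so t = 1.7229/0.204 = 8.4455.

8.45 days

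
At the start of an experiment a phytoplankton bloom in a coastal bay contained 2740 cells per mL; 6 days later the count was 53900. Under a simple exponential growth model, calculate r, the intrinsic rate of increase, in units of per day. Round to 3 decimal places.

0.497 per day

From N(t) = N₀·e^(rt): e^(r·6) = 53900/2740 = 19.672.
r·6 = ln(19.672) = 2.9792, so r = 2.9792/6 = 0.49653.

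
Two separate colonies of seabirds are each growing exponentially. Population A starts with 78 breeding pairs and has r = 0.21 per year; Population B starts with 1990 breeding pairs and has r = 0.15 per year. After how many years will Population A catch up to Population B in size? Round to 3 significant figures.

54.0 years

Set 78·e^(0.21t) = 1990·e^(0.15t).
e^((0.21 − 0.15)t) = 1990/78 → e^(0.06·t) = 25.513.
0.06·t = ln(25.513) = 3.2392, so t = 3.2392/0.06 = 53.986.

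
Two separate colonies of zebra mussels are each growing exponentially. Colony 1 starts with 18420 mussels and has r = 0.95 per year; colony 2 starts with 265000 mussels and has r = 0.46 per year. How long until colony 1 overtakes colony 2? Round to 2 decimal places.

Set 18420·e^(0.95t) = 265000·e^(0.46t).
e^((0.95 − 0.46)t) = 265000/18420 → e^(0.49·t) = 14.387.
0.49·t = ln(14.387) = 2.6663, so t = 2.6663/0.49 = 5.4414.

5.44 years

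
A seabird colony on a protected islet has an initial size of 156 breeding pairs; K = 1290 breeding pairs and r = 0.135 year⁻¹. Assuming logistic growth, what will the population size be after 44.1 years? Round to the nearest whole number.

1266 breeding pairs

A = (K − N₀)/N₀ = (1290 − 156)/156 = 7.2692.
N(t) = K/(1 + A·e^(−rt)) = 1290/(1 + 7.2692×e^(−0.135×44.1)).
e^(−5.954) = 0.0025967; denominator = 1 + 7.2692×0.0025967 = 1.0189.
N = 1290/1.0189 = 1266.1.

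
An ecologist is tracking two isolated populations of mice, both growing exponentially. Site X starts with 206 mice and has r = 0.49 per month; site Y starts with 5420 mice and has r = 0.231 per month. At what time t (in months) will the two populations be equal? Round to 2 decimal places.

Set 206·e^(0.49t) = 5420·e^(0.231t).
e^((0.49 − 0.231)t) = 5420/206 → e^(0.259·t) = 26.311.
0.259·t = ln(26.311) = 3.27, so t = 3.27/0.259 = 12.625.

12.63 months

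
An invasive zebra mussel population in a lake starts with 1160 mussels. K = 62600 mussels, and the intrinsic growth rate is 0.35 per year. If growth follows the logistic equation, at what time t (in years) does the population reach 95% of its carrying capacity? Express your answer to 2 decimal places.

19.75 years

A = (K − N₀)/N₀ = (62600 − 1160)/1160 = 52.966.
Solve 62600/(1 + 52.966·e^(−0.35t)) = 59470: 1 + 52.966·e^(−0.35t) = 1.0526, so e^(−0.35t) = 0.000993695.
−0.35·t = ln(0.000993695) = -6.9141, so t = 6.9141/0.35 = 19.755.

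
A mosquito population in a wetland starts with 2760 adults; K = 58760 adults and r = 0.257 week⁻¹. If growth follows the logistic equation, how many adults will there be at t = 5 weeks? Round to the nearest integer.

A = (K − N₀)/N₀ = (58760 − 2760)/2760 = 20.29.
N(t) = K/(1 + A·e^(−rt)) = 58760/(1 + 20.29×e^(−0.257×5)).
e^(−1.285) = 0.27665; denominator = 1 + 20.29×0.27665 = 6.6132.
N = 58760/6.6132 = 8885.26.

8885 adults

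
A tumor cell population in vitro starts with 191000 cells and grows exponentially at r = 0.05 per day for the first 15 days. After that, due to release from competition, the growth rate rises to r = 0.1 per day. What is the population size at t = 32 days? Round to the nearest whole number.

2213374 cells

Phase 1: N(15) = 191000·e^(0.05×15) = 191000·e^0.75 = 404347.
Phase 2 runs for 32 − 15 = 17 days at r = 0.1.
N(32) = 404347·e^(0.1×17) = 404347·e^1.7 = 2.213374×10^6.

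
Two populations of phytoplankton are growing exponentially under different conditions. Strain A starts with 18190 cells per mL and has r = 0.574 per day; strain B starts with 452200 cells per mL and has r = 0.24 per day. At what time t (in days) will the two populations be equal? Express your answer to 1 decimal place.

9.6 days

Set 18190·e^(0.574t) = 452200·e^(0.24t).
e^((0.574 − 0.24)t) = 452200/18190 → e^(0.334·t) = 24.86.
0.334·t = ln(24.86) = 3.2133, so t = 3.2133/0.334 = 9.6205.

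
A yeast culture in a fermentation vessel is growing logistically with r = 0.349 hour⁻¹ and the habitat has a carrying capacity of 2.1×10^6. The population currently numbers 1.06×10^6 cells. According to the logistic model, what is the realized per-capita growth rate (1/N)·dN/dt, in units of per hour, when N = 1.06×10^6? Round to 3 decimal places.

0.173 per hour

(1/N)·dN/dt = r(1 − N/K) = 0.349 × (1 − 1.06×10^6/2.1×10^6).
= 0.349 × 0.49524 = 0.17284.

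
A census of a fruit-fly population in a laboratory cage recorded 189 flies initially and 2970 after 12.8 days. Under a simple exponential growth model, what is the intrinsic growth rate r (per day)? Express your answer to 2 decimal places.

0.22 per day

From N(t) = N₀·e^(rt): e^(r·12.8) = 2970/189 = 15.714.
r·12.8 = ln(15.714) = 2.7546, so r = 2.7546/12.8 = 0.2152.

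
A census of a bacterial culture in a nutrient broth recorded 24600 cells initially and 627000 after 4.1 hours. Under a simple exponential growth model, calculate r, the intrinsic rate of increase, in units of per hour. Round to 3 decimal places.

0.790 per hour

From N(t) = N₀·e^(rt): e^(r·4.1) = 627000/24600 = 25.488.
r·4.1 = ln(25.488) = 3.2382, so r = 3.2382/4.1 = 0.7898.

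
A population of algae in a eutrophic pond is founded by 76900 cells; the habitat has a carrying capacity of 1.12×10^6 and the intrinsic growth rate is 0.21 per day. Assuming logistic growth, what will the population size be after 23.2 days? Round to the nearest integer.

A = (K − N₀)/N₀ = (1.12×10^6 − 76900)/76900 = 13.564.
N(t) = K/(1 + A·e^(−rt)) = 1.12×10^6/(1 + 13.564×e^(−0.21×23.2)).
e^(−4.872) = 0.007658; denominator = 1 + 13.564×0.007658 = 1.1039.
N = 1.12×10^6/1.1039 = 1.014606×10^6.

1014606 cells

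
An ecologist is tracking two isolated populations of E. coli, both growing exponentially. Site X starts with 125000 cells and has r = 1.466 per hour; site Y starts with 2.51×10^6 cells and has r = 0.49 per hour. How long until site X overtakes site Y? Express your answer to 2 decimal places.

Set 125000·e^(1.466t) = 2.51×10^6·e^(0.49t).
e^((1.466 − 0.49)t) = 2.51×10^6/125000 → e^(0.976·t) = 20.08.
0.976·t = ln(20.08) = 2.9997, so t = 2.9997/0.976 = 3.0735.

3.07 hours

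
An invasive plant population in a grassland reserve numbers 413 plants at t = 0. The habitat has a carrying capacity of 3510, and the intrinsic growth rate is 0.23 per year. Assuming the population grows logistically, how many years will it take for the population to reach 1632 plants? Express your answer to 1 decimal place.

A = (K − N₀)/N₀ = (3510 − 413)/413 = 7.4988.
Solve 3510/(1 + 7.4988·e^(−0.23t)) = 1632: 1 + 7.4988·e^(−0.23t) = 2.1507, so e^(−0.23t) = 0.153456.
−0.23·t = ln(0.153456) = -1.8743, so t = 1.8743/0.23 = 8.1493.

8.1 years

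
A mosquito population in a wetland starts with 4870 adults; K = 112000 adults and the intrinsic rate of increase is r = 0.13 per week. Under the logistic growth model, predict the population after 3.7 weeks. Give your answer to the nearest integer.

A = (K − N₀)/N₀ = (112000 − 4870)/4870 = 21.998.
N(t) = K/(1 + A·e^(−rt)) = 112000/(1 + 21.998×e^(−0.13×3.7)).
e^(−0.481) = 0.61816; denominator = 1 + 21.998×0.61816 = 14.598.
N = 112000/14.598 = 7672.1.

7672 adults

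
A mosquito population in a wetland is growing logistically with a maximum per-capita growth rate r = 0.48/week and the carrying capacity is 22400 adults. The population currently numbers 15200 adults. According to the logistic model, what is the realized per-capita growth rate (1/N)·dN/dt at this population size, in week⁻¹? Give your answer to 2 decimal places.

0.15 per week

(1/N)·dN/dt = r(1 − N/K) = 0.48 × (1 − 15200/22400).
= 0.48 × 0.32143 = 0.15429.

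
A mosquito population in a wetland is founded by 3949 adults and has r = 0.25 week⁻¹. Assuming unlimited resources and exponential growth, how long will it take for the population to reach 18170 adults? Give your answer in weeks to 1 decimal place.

6.1 weeks

Set N₀·e^(rt) = 18170: e^(0.25·t) = 18170/3949 = 4.6012.
0.25·t = ln(4.6012) = 1.5263, so t = 1.5263/0.25 = 6.1052.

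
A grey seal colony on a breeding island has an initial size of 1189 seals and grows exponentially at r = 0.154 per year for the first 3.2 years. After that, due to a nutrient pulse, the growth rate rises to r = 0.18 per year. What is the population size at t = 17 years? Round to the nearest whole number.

23334 seals

Phase 1: N(3.2) = 1189·e^(0.154×3.2) = 1189·e^0.4928 = 1946.27.
Phase 2 runs for 17 − 3.2 = 13.8 years at r = 0.18.
N(17) = 1946.27·e^(0.18×13.8) = 1946.27·e^2.484 = 23334.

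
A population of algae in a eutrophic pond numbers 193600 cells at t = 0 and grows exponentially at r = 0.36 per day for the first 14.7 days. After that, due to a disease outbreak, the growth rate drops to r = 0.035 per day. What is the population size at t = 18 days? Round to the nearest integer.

43186973 cells

Phase 1: N(14.7) = 193600·e^(0.36×14.7) = 193600·e^5.292 = 3.847616×10^7.
Phase 2 runs for 18 − 14.7 = 3.3 days at r = 0.035.
N(18) = 3.847616×10^7·e^(0.035×3.3) = 3.847616×10^7·e^0.1155 = 4.318697×10^7.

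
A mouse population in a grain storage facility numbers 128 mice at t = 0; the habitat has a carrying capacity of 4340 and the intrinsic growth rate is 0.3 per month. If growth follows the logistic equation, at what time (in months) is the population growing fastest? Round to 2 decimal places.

Logistic growth is fastest at N = K/2 = 2170.
A = (K − N₀)/N₀ = 32.906. Set K/(1 + A·e^(−rt)) = K/2 → A·e^(−rt) = 1.
e^(−0.3t) = 1/32.906 = 0.0303894, so t = ln(32.906)/0.3 = 3.4937/0.3 = 11.646.

11.65 months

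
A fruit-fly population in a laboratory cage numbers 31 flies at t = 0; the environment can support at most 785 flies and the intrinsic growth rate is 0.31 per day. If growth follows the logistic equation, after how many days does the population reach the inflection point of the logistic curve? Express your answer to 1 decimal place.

Logistic growth is fastest at N = K/2 = 392.5.
A = (K − N₀)/N₀ = 24.323. Set K/(1 + A·e^(−rt)) = K/2 → A·e^(−rt) = 1.
e^(−0.31t) = 1/24.323 = 0.0411141, so t = ln(24.323)/0.31 = 3.1914/0.31 = 10.295.

10.3 days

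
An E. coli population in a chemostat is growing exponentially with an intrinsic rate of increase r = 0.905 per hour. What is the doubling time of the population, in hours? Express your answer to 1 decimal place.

Doubling time t_d = ln(2)/r = 0.6931/0.905 = 0.76591.

0.8 hours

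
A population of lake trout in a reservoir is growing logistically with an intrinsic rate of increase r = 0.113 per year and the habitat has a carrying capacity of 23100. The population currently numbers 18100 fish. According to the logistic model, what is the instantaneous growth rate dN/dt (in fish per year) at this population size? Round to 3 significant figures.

dN/dt = rN(1 − N/K) = 0.113 × 18100 × (1 − 18100/23100).
1 − 18100/23100 = 0.21645; dN/dt = 0.113 × 18100 × 0.21645 = 442.71.

443 fish per year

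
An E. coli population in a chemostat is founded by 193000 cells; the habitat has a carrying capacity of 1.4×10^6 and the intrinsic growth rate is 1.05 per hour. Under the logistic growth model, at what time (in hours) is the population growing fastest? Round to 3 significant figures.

1.75 hours

Logistic growth is fastest at N = K/2 = 700000.
A = (K − N₀)/N₀ = 6.2539. Set K/(1 + A·e^(−rt)) = K/2 → A·e^(−rt) = 1.
e^(−1.05t) = 1/6.2539 = 0.159901, so t = ln(6.2539)/1.05 = 1.8332/1.05 = 1.7459.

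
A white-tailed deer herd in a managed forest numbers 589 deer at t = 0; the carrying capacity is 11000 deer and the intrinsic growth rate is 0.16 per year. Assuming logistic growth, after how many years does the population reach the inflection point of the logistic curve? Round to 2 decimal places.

Logistic growth is fastest at N = K/2 = 5500.
A = (K − N₀)/N₀ = 17.676. Set K/(1 + A·e^(−rt)) = K/2 → A·e^(−rt) = 1.
e^(−0.16t) = 1/17.676 = 0.0565748, so t = ln(17.676)/0.16 = 2.8722/0.16 = 17.951.

17.95 years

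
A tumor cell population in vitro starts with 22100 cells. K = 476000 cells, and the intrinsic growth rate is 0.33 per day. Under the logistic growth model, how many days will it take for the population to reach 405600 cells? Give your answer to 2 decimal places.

14.47 days

A = (K − N₀)/N₀ = (476000 − 22100)/22100 = 20.538.
Solve 476000/(1 + 20.538·e^(−0.33t)) = 405600: 1 + 20.538·e^(−0.33t) = 1.1736, so e^(−0.33t) = 0.00845097.
−0.33·t = ln(0.00845097) = -4.7735, so t = 4.7735/0.33 = 14.465.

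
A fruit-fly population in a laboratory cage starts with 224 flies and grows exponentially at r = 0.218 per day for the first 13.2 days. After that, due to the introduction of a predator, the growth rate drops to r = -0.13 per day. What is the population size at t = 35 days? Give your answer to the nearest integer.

234 flies

Phase 1: N(13.2) = 224·e^(0.218×13.2) = 224·e^2.878 = 3980.83.
Phase 2 runs for 35 − 13.2 = 21.8 days at r = -0.13.
N(35) = 3980.83·e^(-0.13×21.8) = 3980.83·e^-2.834 = 233.982.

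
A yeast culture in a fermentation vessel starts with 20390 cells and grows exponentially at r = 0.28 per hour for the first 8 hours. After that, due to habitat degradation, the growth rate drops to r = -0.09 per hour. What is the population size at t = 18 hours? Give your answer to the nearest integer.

77870 cells

Phase 1: N(8) = 20390·e^(0.28×8) = 20390·e^2.24 = 191530.
Phase 2 runs for 18 − 8 = 10 hours at r = -0.09.
N(18) = 191530·e^(-0.09×10) = 191530·e^-0.9 = 77870.3.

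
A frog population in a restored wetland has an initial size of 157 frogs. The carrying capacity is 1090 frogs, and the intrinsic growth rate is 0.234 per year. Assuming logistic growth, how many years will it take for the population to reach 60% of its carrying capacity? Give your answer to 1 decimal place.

9.3 years

A = (K − N₀)/N₀ = (1090 − 157)/157 = 5.9427.
Solve 1090/(1 + 5.9427·e^(−0.234t)) = 654: 1 + 5.9427·e^(−0.234t) = 1.6667, so e^(−0.234t) = 0.112183.
−0.234·t = ln(0.112183) = -2.1876, so t = 2.1876/0.234 = 9.3488.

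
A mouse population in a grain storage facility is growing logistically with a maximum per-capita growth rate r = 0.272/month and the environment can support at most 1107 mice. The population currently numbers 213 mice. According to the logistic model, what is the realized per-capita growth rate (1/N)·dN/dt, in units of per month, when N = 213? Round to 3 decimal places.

(1/N)·dN/dt = r(1 − N/K) = 0.272 × (1 − 213/1107).
= 0.272 × 0.80759 = 0.21966.

0.220 per month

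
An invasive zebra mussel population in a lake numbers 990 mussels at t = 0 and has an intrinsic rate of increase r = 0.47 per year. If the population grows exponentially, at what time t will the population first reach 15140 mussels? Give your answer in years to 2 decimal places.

5.80 years

Set N₀·e^(rt) = 15140: e^(0.47·t) = 15140/990 = 15.293.
0.47·t = ln(15.293) = 2.7274, so t = 2.7274/0.47 = 5.803.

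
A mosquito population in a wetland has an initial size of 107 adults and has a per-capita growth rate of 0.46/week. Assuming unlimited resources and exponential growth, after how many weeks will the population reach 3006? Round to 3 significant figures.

Set N₀·e^(rt) = 3006: e^(0.46·t) = 3006/107 = 28.093.
0.46·t = ln(28.093) = 3.3355, so t = 3.3355/0.46 = 7.2512.

7.25 weeks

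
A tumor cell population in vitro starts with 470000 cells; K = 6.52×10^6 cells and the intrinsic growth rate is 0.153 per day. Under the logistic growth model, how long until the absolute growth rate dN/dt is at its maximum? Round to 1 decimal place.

Logistic growth is fastest at N = K/2 = 3.26×10^6.
A = (K − N₀)/N₀ = 12.872. Set K/(1 + A·e^(−rt)) = K/2 → A·e^(−rt) = 1.
e^(−0.153t) = 1/12.872 = 0.077686, so t = ln(12.872)/0.153 = 2.5551/0.153 = 16.7.

16.7 days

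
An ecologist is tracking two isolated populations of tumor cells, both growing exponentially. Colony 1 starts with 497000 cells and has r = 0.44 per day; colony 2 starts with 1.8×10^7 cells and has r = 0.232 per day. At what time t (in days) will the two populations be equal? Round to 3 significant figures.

Set 497000·e^(0.44t) = 1.8×10^7·e^(0.232t).
e^((0.44 − 0.232)t) = 1.8×10^7/497000 → e^(0.208·t) = 36.217.
0.208·t = ln(36.217) = 3.5895, so t = 3.5895/0.208 = 17.257.

17.3 days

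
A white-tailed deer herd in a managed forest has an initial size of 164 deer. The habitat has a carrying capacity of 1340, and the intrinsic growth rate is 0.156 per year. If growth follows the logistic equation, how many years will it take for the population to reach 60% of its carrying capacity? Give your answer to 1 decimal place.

A = (K − N₀)/N₀ = (1340 − 164)/164 = 7.1707.
Solve 1340/(1 + 7.1707·e^(−0.156t)) = 804: 1 + 7.1707·e^(−0.156t) = 1.6667, so e^(−0.156t) = 0.0929705.
−0.156·t = ln(0.0929705) = -2.3755, so t = 2.3755/0.156 = 15.227.

15.2 years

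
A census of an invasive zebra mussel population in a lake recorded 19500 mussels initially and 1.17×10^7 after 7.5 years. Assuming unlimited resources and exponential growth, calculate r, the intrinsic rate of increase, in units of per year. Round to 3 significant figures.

0.853 per year

From N(t) = N₀·e^(rt): e^(r·7.5) = 1.17×10^7/19500 = 600.
r·7.5 = ln(600) = 6.3969, so r = 6.3969/7.5 = 0.85292.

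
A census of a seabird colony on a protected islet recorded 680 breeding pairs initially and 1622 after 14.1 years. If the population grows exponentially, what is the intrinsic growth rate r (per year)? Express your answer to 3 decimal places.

From N(t) = N₀·e^(rt): e^(r·14.1) = 1622/680 = 2.3853.
r·14.1 = ln(2.3853) = 0.86932, so r = 0.86932/14.1 = 0.061654.

0.062 per year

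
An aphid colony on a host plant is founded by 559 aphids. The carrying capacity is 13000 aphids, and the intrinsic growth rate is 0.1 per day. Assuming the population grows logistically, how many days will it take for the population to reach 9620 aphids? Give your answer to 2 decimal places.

A = (K − N₀)/N₀ = (13000 − 559)/559 = 22.256.
Solve 13000/(1 + 22.256·e^(−0.1t)) = 9620: 1 + 22.256·e^(−0.1t) = 1.3514, so e^(−0.1t) = 0.0157869.
−0.1·t = ln(0.0157869) = -4.1486, so t = 4.1486/0.1 = 41.486.

41.49 days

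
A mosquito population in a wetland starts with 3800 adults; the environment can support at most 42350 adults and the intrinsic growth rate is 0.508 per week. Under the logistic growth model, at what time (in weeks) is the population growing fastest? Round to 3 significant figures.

Logistic growth is fastest at N = K/2 = 21175.
A = (K − N₀)/N₀ = 10.145. Set K/(1 + A·e^(−rt)) = K/2 → A·e^(−rt) = 1.
e^(−0.508t) = 1/10.145 = 0.0985733, so t = ln(10.145)/0.508 = 2.317/0.508 = 4.5609.

4.56 weeks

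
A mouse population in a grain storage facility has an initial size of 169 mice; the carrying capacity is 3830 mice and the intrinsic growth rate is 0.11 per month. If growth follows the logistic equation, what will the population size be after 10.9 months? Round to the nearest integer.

A = (K − N₀)/N₀ = (3830 − 169)/169 = 21.663.
N(t) = K/(1 + A·e^(−rt)) = 3830/(1 + 21.663×e^(−0.11×10.9)).
e^(−1.199) = 0.3015; denominator = 1 + 21.663×0.3015 = 7.5312.
N = 3830/7.5312 = 508.55.

509 mice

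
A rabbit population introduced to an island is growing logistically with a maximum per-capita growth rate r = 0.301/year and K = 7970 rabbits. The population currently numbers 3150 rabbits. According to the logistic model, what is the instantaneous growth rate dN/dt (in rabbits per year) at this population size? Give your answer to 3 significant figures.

dN/dt = rN(1 − N/K) = 0.301 × 3150 × (1 − 3150/7970).
1 − 3150/7970 = 0.60477; dN/dt = 0.301 × 3150 × 0.60477 = 573.41.

573 rabbits per year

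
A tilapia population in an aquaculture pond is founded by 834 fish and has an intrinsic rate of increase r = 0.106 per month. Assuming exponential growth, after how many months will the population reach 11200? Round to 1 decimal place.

24.5 months

Set N₀·e^(rt) = 11200: e^(0.106·t) = 11200/834 = 13.429.
0.106·t = ln(13.429) = 2.5974, so t = 2.5974/0.106 = 24.504.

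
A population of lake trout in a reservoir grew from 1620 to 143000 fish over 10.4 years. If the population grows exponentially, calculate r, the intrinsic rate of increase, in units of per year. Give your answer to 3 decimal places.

From N(t) = N₀·e^(rt): e^(r·10.4) = 143000/1620 = 88.272.
r·10.4 = ln(88.272) = 4.4804, so r = 4.4804/10.4 = 0.43081.

0.431 per year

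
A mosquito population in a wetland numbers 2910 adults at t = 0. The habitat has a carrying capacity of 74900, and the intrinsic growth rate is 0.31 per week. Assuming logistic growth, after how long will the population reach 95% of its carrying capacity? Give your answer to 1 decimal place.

19.8 weeks

A = (K − N₀)/N₀ = (74900 − 2910)/2910 = 24.739.
Solve 74900/(1 + 24.739·e^(−0.31t)) = 71155: 1 + 24.739·e^(−0.31t) = 1.0526, so e^(−0.31t) = 0.00212749.
−0.31·t = ln(0.00212749) = -6.1528, so t = 6.1528/0.31 = 19.848.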